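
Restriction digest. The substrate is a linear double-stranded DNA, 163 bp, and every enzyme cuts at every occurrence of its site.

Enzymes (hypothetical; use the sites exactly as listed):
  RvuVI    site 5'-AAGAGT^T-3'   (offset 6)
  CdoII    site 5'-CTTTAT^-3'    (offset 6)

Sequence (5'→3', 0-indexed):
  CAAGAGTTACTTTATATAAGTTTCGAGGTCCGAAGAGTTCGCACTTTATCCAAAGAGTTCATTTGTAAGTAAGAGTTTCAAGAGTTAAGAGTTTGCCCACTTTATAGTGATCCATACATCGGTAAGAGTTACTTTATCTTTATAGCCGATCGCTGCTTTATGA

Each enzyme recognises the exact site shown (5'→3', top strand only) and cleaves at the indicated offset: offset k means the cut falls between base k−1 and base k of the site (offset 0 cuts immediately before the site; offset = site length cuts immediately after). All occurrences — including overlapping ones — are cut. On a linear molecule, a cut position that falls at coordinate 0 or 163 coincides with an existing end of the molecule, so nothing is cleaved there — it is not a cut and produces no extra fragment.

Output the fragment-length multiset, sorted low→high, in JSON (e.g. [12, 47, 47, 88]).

Scan for sites:
  RvuVI (AAGAGTT, off=6): starts [1, 32, 52, 70, 79, 86, 123] → cuts [7, 38, 58, 76, 85, 92, 129]
  CdoII (CTTTAT, off=6): starts [9, 43, 99, 131, 137, 155] → cuts [15, 49, 105, 137, 143, 161]

All cut coordinates (distinct, sorted): [7, 15, 38, 49, 58, 76, 85, 92, 105, 129, 137, 143, 161]

Fragment lengths:
  [0,7): 7 bp
  [7,15): 8 bp
  [15,38): 23 bp
  [38,49): 11 bp
  [49,58): 9 bp
  [58,76): 18 bp
  [76,85): 9 bp
  [85,92): 7 bp
  [92,105): 13 bp
  [105,129): 24 bp
  [129,137): 8 bp
  [137,143): 6 bp
  [143,161): 18 bp
  [161,163): 2 bp

[2,6,7,7,8,8,9,9,11,13,18,18,23,24]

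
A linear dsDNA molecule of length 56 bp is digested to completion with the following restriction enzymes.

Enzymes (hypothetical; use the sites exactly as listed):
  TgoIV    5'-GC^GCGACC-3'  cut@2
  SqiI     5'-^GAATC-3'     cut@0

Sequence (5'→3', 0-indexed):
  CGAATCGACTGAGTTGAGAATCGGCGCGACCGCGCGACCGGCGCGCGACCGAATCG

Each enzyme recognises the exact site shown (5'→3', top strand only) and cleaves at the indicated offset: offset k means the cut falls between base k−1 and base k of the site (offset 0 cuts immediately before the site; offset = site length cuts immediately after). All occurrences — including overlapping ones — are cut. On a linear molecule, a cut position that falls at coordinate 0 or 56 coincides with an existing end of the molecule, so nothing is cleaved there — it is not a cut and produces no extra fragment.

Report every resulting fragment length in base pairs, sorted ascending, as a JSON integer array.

[1,6,6,8,8,11,16]

Scan for sites:
  TgoIV GCGCGACC/2: at [23, 31, 42] ⇒ [25, 33, 44]
  SqiI GAATC/0: at [1, 17, 50] ⇒ [1, 17, 50]

Pooled cuts: [1, 17, 25, 33, 44, 50]

Fragments:
  [0,1): 1 bp
  [1,17): 16 bp
  [17,25): 8 bp
  [25,33): 8 bp
  [33,44): 11 bp
  [44,50): 6 bp
  [50,56): 6 bp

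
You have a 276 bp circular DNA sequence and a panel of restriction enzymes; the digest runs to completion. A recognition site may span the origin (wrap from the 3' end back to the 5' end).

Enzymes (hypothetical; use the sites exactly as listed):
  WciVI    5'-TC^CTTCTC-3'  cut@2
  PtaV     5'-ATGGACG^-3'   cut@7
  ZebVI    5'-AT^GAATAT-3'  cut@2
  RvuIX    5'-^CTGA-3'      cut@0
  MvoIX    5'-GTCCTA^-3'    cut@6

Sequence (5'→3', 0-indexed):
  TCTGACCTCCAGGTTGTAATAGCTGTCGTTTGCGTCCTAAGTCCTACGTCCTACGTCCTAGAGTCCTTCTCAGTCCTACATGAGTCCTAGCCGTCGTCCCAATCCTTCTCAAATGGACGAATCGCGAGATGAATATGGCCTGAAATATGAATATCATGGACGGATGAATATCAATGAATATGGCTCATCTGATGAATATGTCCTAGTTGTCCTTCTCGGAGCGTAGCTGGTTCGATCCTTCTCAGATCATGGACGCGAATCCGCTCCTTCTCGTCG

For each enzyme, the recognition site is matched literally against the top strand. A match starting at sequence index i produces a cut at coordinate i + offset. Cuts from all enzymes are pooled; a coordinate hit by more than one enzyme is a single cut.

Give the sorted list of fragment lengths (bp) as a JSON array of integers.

[3,5,5,6,7,7,7,9,9,10,11,11,11,11,12,13,13,14,15,15,18,26,38]

Site scan:
  WciVI (TCCTTCTC, off=2): starts [63, 102, 209, 235, 264] → cuts [65, 104, 211, 237, 266]
  PtaV (ATGGACG, off=7): starts [112, 155, 248] → cuts [119, 162, 255]
  ZebVI (ATGAATAT, off=2): starts [128, 146, 163, 173, 191] → cuts [130, 148, 165, 175, 193]
  RvuIX (CTGA, off=0): starts [1, 139, 188] → cuts [1, 139, 188]
  MvoIX (GTCCTA, off=6): starts [33, 40, 47, 54, 72, 83, 199] → cuts [39, 46, 53, 60, 78, 89, 205]

Pooled cuts: [1, 39, 46, 53, 60, 65, 78, 89, 104, 119, 130, 139, 148, 162, 165, 175, 188, 193, 205, 211, 237, 255, 266]

Fragment lengths:
  1→39: 38 bp
  39→46: 7 bp
  46→53: 7 bp
  53→60: 7 bp
  60→65: 5 bp
  65→78: 13 bp
  78→89: 11 bp
  89→104: 15 bp
  104→119: 15 bp
  119→130: 11 bp
  130→139: 9 bp
  139→148: 9 bp
  148→162: 14 bp
  162→165: 3 bp
  165→175: 10 bp
  175→188: 13 bp
  188→193: 5 bp
  193→205: 12 bp
  205→211: 6 bp
  211→237: 26 bp
  237→255: 18 bp
  255→266: 11 bp
  266→1 (wrap): 276-266+1 = 11 bp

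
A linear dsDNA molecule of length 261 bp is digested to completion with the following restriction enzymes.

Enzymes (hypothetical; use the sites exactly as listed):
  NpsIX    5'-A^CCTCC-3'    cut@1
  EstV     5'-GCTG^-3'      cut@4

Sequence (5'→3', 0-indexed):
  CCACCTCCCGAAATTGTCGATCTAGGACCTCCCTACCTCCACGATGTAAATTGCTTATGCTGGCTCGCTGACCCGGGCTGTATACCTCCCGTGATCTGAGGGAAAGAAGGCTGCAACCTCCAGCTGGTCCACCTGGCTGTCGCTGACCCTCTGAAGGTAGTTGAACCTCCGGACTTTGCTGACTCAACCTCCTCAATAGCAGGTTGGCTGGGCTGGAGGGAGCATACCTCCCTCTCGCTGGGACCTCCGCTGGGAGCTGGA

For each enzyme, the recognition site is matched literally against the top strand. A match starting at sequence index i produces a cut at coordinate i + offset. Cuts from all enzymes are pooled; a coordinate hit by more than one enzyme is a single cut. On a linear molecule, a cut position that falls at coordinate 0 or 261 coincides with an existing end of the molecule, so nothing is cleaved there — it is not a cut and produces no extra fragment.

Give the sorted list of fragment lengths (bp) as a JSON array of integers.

[2,3,3,3,4,5,6,6,7,8,8,9,10,10,11,13,14,16,20,23,24,27,29]

Site scan:
  NpsIX (ACCTCC, off=1): starts [2, 26, 34, 83, 115, 164, 186, 225, 242] → cuts [3, 27, 35, 84, 116, 165, 187, 226, 243]
  EstV (GCTG, off=4): starts [58, 66, 76, 109, 122, 135, 141, 177, 206, 211, 236, 248, 255] → cuts [62, 70, 80, 113, 126, 139, 145, 181, 210, 215, 240, 252, 259]

Pooled cuts: [3, 27, 35, 62, 70, 80, 84, 113, 116, 126, 139, 145, 165, 181, 187, 210, 215, 226, 240, 243, 252, 259]

Fragment lengths:
  [0,3): 3 bp
  [3,27): 24 bp
  [27,35): 8 bp
  [35,62): 27 bp
  [62,70): 8 bp
  [70,80): 10 bp
  [80,84): 4 bp
  [84,113): 29 bp
  [113,116): 3 bp
  [116,126): 10 bp
  [126,139): 13 bp
  [139,145): 6 bp
  [145,165): 20 bp
  [165,181): 16 bp
  [181,187): 6 bp
  [187,210): 23 bp
  [210,215): 5 bp
  [215,226): 11 bp
  [226,240): 14 bp
  [240,243): 3 bp
  [243,252): 9 bp
  [252,259): 7 bp
  [259,261): 2 bp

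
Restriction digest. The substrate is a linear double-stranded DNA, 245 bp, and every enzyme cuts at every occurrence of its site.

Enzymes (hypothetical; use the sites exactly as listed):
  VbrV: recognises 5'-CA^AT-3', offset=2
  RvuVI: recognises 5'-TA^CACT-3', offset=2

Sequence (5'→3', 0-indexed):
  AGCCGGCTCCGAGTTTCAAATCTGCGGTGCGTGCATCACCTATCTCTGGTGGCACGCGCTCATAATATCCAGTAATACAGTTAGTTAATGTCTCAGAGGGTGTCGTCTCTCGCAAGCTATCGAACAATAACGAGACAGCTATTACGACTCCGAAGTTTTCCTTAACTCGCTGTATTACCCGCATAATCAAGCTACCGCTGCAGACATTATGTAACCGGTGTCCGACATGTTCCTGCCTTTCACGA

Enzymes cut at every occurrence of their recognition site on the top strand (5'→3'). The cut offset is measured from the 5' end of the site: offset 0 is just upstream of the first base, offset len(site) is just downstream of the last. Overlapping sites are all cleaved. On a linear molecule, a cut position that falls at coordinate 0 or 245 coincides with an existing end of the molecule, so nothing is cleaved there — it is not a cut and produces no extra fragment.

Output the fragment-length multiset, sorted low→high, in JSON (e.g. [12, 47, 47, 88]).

[119,126]

Site scan:
  VbrV CAAT/2: at [124] ⇒ [126]
  RvuVI (TACACT, off=2): no sites

All cut coordinates (distinct, sorted): [126]

Fragment lengths:
  [0,126): 126 bp
  [126,245): 119 bp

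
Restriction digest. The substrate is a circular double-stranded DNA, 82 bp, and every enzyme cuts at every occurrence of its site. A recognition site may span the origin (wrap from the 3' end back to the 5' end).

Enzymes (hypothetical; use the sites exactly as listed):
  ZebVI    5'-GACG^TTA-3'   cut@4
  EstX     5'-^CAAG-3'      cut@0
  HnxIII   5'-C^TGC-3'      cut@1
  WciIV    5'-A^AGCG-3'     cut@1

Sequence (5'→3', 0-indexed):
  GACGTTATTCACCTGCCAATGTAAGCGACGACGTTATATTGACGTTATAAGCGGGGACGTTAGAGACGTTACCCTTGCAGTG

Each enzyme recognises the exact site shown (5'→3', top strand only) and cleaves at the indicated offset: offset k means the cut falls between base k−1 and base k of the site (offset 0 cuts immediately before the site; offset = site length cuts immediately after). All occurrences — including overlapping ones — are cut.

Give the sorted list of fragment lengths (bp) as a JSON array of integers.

Site scan:
  ZebVI GACGTTA/4: at [0, 29, 40, 55, 64] ⇒ [4, 33, 44, 59, 68]
  EstX (CAAG, off=0): no sites
  HnxIII CTGC/1: at [12] ⇒ [13]
  WciIV AAGCG/1: at [22, 48] ⇒ [23, 49]

All cut coordinates (distinct, sorted): [4, 13, 23, 33, 44, 49, 59, 68]

Fragment lengths:
  4→13: 9 bp
  13→23: 10 bp
  23→33: 10 bp
  33→44: 11 bp
  44→49: 5 bp
  49→59: 10 bp
  59→68: 9 bp
  68→4 (wrap): 82-68+4 = 18 bp

[5,9,9,10,10,10,11,18]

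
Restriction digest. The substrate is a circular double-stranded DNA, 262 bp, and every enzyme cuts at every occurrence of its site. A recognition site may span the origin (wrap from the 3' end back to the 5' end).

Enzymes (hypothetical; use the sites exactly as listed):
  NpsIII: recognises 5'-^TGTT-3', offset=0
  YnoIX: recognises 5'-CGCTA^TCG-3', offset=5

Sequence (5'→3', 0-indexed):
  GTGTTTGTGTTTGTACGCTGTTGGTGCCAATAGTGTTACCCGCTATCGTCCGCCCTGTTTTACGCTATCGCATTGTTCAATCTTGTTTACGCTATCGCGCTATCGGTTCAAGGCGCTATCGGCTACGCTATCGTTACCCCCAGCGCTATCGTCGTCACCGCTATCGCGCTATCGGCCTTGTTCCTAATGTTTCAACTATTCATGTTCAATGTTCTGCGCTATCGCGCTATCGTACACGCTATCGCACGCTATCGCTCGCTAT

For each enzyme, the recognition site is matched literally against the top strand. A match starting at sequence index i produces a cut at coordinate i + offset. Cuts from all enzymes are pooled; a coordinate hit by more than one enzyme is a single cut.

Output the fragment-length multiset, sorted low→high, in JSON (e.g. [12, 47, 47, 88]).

Scan for sites:
  NpsIII TGTT/0: at [1, 7, 18, 33, 55, 73, 83, 178, 187, 202, 209] ⇒ [1, 7, 18, 33, 55, 73, 83, 178, 187, 202, 209]
  YnoIX CGCTATCG/5: at [40, 62, 89, 97, 113, 125, 143, 158, 166, 216, 224, 236, 246] ⇒ [45, 67, 94, 102, 118, 130, 148, 163, 171, 221, 229, 241, 251]

All cut coordinates (distinct, sorted): [1, 7, 18, 33, 45, 55, 67, 73, 83, 94, 102, 118, 130, 148, 163, 171, 178, 187, 202, 209, 221, 229, 241, 251]

Fragments:
  1→7: 6 bp
  7→18: 11 bp
  18→33: 15 bp
  33→45: 12 bp
  45→55: 10 bp
  55→67: 12 bp
  67→73: 6 bp
  73→83: 10 bp
  83→94: 11 bp
  94→102: 8 bp
  102→118: 16 bp
  118→130: 12 bp
  130→148: 18 bp
  148→163: 15 bp
  163→171: 8 bp
  171→178: 7 bp
  178→187: 9 bp
  187→202: 15 bp
  202→209: 7 bp
  209→221: 12 bp
  221→229: 8 bp
  229→241: 12 bp
  241→251: 10 bp
  251→1 (wrap): 262-251+1 = 12 bp

[6,6,7,7,8,8,8,9,10,10,10,11,11,12,12,12,12,12,12,15,15,15,16,18]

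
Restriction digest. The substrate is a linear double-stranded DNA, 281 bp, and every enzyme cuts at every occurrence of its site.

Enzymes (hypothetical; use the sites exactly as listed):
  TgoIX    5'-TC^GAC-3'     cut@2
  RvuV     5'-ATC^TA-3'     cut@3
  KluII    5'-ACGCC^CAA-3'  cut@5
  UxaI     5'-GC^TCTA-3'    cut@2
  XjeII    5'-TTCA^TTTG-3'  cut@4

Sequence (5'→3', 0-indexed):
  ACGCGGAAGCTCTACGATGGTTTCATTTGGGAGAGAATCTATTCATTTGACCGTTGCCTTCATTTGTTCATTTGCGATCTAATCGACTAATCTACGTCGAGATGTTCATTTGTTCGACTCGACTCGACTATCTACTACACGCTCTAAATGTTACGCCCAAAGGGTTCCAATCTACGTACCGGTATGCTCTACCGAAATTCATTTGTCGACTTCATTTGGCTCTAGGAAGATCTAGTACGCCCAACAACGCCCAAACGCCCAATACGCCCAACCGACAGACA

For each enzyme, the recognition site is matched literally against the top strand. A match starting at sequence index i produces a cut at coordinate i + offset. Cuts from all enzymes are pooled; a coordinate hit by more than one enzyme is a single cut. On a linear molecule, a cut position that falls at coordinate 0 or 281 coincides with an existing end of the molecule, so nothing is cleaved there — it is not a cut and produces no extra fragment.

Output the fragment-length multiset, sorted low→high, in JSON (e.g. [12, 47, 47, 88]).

Per-enzyme occurrences:
  TgoIX (TCGAC, off=2): starts [82, 113, 118, 123, 205] → cuts [84, 115, 120, 125, 207]
  RvuV (ATCTA, off=3): starts [36, 76, 89, 129, 169, 229] → cuts [39, 79, 92, 132, 172, 232]
  KluII (ACGCCCAA, off=5): starts [152, 236, 246, 254, 263] → cuts [157, 241, 251, 259, 268]
  UxaI (GCTCTA, off=2): starts [8, 140, 185, 218] → cuts [10, 142, 187, 220]
  XjeII (TTCATTTG, off=4): starts [21, 41, 58, 66, 104, 197, 210] → cuts [25, 45, 62, 70, 108, 201, 214]

All cut coordinates (distinct, sorted): [10, 25, 39, 45, 62, 70, 79, 84, 92, 108, 115, 120, 125, 132, 142, 157, 172, 187, 201, 207, 214, 220, 232, 241, 251, 259, 268]

Fragment lengths:
  [0,10): 10 bp
  [10,25): 15 bp
  [25,39): 14 bp
  [39,45): 6 bp
  [45,62): 17 bp
  [62,70): 8 bp
  [70,79): 9 bp
  [79,84): 5 bp
  [84,92): 8 bp
  [92,108): 16 bp
  [108,115): 7 bp
  [115,120): 5 bp
  [120,125): 5 bp
  [125,132): 7 bp
  [132,142): 10 bp
  [142,157): 15 bp
  [157,172): 15 bp
  [172,187): 15 bp
  [187,201): 14 bp
  [201,207): 6 bp
  [207,214): 7 bp
  [214,220): 6 bp
  [220,232): 12 bp
  [232,241): 9 bp
  [241,251): 10 bp
  [251,259): 8 bp
  [259,268): 9 bp
  [268,281): 13 bp

[5,5,5,6,6,6,7,7,7,8,8,8,9,9,9,10,10,10,12,13,14,14,15,15,15,15,16,17]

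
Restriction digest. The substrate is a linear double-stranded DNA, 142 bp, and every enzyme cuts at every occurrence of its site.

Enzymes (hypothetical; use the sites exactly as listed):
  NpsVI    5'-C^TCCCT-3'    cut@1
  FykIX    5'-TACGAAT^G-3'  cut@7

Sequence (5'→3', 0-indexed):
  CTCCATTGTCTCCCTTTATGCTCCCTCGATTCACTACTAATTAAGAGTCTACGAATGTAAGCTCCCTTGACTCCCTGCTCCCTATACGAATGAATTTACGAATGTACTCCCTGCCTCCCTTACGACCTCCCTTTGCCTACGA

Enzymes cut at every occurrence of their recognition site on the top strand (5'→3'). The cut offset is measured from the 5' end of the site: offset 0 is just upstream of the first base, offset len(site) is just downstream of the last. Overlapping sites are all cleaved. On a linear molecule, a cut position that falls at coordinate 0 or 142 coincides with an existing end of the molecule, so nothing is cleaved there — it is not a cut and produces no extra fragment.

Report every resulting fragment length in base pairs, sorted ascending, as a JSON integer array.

[4,6,7,8,9,10,11,12,12,13,15,35]

Per-enzyme occurrences:
  NpsVI CTCCCT/1: at [9, 20, 61, 70, 77, 106, 114, 126] ⇒ [10, 21, 62, 71, 78, 107, 115, 127]
  FykIX TACGAATG/7: at [49, 84, 96] ⇒ [56, 91, 103]

Pooled cuts: [10, 21, 56, 62, 71, 78, 91, 103, 107, 115, 127]

Fragment lengths:
  [0,10): 10 bp
  [10,21): 11 bp
  [21,56): 35 bp
  [56,62): 6 bp
  [62,71): 9 bp
  [71,78): 7 bp
  [78,91): 13 bp
  [91,103): 12 bp
  [103,107): 4 bp
  [107,115): 8 bp
  [115,127): 12 bp
  [127,142): 15 bp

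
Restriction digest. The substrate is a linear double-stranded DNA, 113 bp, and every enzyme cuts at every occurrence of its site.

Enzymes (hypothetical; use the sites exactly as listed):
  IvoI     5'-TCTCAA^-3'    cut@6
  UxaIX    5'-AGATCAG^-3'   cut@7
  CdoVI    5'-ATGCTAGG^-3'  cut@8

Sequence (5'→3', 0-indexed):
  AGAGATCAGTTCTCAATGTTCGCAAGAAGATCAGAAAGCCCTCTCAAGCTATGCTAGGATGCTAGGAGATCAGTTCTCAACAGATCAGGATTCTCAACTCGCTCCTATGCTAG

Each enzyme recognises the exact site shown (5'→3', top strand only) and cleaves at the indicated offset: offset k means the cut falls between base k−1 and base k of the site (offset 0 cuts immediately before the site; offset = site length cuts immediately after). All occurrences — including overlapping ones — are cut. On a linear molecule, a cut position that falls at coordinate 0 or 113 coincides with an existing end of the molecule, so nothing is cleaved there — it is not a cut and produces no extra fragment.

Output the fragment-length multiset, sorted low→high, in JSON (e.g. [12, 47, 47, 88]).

[7,7,7,8,8,9,9,11,13,16,18]

Scan for sites:
  IvoI TCTCAA/6: at [10, 41, 74, 91] ⇒ [16, 47, 80, 97]
  UxaIX AGATCAG/7: at [2, 27, 66, 81] ⇒ [9, 34, 73, 88]
  CdoVI ATGCTAGG/8: at [50, 58] ⇒ [58, 66]

All cut coordinates (distinct, sorted): [9, 16, 34, 47, 58, 66, 73, 80, 88, 97]

Fragments:
  [0,9): 9 bp
  [9,16): 7 bp
  [16,34): 18 bp
  [34,47): 13 bp
  [47,58): 11 bp
  [58,66): 8 bp
  [66,73): 7 bp
  [73,80): 7 bp
  [80,88): 8 bp
  [88,97): 9 bp
  [97,113): 16 bp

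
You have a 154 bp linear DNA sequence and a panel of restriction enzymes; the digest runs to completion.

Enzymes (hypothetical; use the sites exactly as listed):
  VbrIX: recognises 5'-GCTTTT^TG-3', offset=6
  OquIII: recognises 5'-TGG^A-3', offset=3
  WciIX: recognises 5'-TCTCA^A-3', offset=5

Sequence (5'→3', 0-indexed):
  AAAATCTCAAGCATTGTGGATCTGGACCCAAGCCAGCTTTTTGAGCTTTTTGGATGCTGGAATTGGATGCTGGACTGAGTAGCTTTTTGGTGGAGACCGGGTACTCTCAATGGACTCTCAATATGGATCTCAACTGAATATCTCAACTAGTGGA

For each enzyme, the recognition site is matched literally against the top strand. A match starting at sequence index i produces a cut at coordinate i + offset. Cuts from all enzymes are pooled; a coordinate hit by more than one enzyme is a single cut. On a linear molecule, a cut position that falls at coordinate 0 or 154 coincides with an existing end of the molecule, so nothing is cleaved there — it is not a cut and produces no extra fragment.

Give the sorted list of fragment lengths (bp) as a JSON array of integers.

[1,3,4,6,6,6,6,6,7,7,7,8,9,9,10,13,14,16,16]

Per-enzyme occurrences:
  VbrIX (GCTTTTTG, off=6): starts [35, 44, 81] → cuts [41, 50, 87]
  OquIII (TGGA, off=3): starts [16, 22, 50, 57, 63, 70, 90, 110, 123, 150] → cuts [19, 25, 53, 60, 66, 73, 93, 113, 126, 153]
  WciIX (TCTCAA, off=5): starts [4, 104, 115, 127, 140] → cuts [9, 109, 120, 132, 145]

Pooled cuts: [9, 19, 25, 41, 50, 53, 60, 66, 73, 87, 93, 109, 113, 120, 126, 132, 145, 153]

Fragment lengths:
  [0,9): 9 bp
  [9,19): 10 bp
  [19,25): 6 bp
  [25,41): 16 bp
  [41,50): 9 bp
  [50,53): 3 bp
  [53,60): 7 bp
  [60,66): 6 bp
  [66,73): 7 bp
  [73,87): 14 bp
  [87,93): 6 bp
  [93,109): 16 bp
  [109,113): 4 bp
  [113,120): 7 bp
  [120,126): 6 bp
  [126,132): 6 bp
  [132,145): 13 bp
  [145,153): 8 bp
  [153,154): 1 bp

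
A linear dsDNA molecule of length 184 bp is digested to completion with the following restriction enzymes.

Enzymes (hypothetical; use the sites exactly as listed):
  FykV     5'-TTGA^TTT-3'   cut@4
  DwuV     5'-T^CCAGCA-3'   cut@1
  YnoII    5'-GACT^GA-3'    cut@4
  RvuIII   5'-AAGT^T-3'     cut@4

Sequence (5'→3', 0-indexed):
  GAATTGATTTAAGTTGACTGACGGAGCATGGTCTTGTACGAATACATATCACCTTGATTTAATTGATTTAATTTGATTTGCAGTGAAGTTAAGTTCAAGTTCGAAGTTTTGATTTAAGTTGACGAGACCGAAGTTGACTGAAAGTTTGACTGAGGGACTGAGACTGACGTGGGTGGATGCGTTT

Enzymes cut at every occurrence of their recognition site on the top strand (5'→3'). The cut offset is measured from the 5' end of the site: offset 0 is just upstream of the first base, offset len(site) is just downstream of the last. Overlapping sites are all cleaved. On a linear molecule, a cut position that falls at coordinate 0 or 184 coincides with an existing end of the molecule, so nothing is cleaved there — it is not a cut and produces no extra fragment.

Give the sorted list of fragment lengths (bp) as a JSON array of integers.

[5,5,5,5,6,6,6,6,7,7,7,7,8,9,10,13,15,19,38]

Scan for sites:
  FykV (TTGATTT, off=4): starts [3, 53, 62, 72, 108] → cuts [7, 57, 66, 76, 112]
  DwuV (TCCAGCA, off=1): no sites
  YnoII (GACTGA, off=4): starts [15, 135, 147, 155, 161] → cuts [19, 139, 151, 159, 165]
  RvuIII (AAGTT, off=4): starts [10, 85, 90, 96, 103, 115, 130, 141] → cuts [14, 89, 94, 100, 107, 119, 134, 145]

Pooled cuts: [7, 14, 19, 57, 66, 76, 89, 94, 100, 107, 112, 119, 134, 139, 145, 151, 159, 165]

Fragment lengths:
  [0,7): 7 bp
  [7,14): 7 bp
  [14,19): 5 bp
  [19,57): 38 bp
  [57,66): 9 bp
  [66,76): 10 bp
  [76,89): 13 bp
  [89,94): 5 bp
  [94,100): 6 bp
  [100,107): 7 bp
  [107,112): 5 bp
  [112,119): 7 bp
  [119,134): 15 bp
  [134,139): 5 bp
  [139,145): 6 bp
  [145,151): 6 bp
  [151,159): 8 bp
  [159,165): 6 bp
  [165,184): 19 bp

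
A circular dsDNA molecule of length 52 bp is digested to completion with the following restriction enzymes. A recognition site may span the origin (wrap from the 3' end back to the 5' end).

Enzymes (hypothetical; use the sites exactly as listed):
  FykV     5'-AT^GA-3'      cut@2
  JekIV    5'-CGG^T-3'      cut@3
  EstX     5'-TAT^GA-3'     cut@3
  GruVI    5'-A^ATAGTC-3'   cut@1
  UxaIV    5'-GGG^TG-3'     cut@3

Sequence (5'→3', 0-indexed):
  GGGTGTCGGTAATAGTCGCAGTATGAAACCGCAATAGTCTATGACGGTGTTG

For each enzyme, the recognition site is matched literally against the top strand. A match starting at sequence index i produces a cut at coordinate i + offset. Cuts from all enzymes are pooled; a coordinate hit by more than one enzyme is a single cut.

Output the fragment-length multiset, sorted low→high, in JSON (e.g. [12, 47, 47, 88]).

Per-enzyme occurrences:
  FykV (ATGA, off=2): starts [22, 40] → cuts [24, 42]
  JekIV (CGGT, off=3): starts [6, 44] → cuts [9, 47]
  EstX (TATGA, off=3): starts [21, 39] → cuts [24, 42]
  GruVI (AATAGTC, off=1): starts [10, 32] → cuts [11, 33]
  UxaIV (GGGTG, off=3): starts [0] → cuts [3]

Pooled cuts: [3, 9, 11, 24, 33, 42, 47]

Fragments:
  3→9: 6 bp
  9→11: 2 bp
  11→24: 13 bp
  24→33: 9 bp
  33→42: 9 bp
  42→47: 5 bp
  47→3 (wrap): 52-47+3 = 8 bp

[2,5,6,8,9,9,13]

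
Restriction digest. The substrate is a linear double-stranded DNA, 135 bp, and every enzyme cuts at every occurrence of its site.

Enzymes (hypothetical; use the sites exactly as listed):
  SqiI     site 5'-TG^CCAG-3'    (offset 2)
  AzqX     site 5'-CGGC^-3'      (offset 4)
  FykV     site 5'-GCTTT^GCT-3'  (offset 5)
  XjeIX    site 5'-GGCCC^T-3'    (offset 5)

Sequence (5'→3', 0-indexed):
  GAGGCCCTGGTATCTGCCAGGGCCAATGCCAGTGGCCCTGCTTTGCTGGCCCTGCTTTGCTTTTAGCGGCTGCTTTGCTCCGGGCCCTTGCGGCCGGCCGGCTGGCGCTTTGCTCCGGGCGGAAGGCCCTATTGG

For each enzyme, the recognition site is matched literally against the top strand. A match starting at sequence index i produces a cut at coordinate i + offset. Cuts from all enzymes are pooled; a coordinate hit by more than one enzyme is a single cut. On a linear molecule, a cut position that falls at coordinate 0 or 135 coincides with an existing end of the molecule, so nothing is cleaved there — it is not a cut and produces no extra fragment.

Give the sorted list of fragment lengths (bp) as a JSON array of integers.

[4,4,6,6,6,6,7,7,8,9,9,10,11,12,12,18]

Scan for sites:
  SqiI TGCCAG/2: at [14, 26] ⇒ [16, 28]
  AzqX CGGC/4: at [66, 90, 94, 98] ⇒ [70, 94, 98, 102]
  FykV GCTTTGCT/5: at [39, 53, 71, 106] ⇒ [44, 58, 76, 111]
  XjeIX GGCCCT/5: at [2, 33, 47, 82, 124] ⇒ [7, 38, 52, 87, 129]

All cut coordinates (distinct, sorted): [7, 16, 28, 38, 44, 52, 58, 70, 76, 87, 94, 98, 102, 111, 129]

Fragments:
  [0,7): 7 bp
  [7,16): 9 bp
  [16,28): 12 bp
  [28,38): 10 bp
  [38,44): 6 bp
  [44,52): 8 bp
  [52,58): 6 bp
  [58,70): 12 bp
  [70,76): 6 bp
  [76,87): 11 bp
  [87,94): 7 bp
  [94,98): 4 bp
  [98,102): 4 bp
  [102,111): 9 bp
  [111,129): 18 bp
  [129,135): 6 bp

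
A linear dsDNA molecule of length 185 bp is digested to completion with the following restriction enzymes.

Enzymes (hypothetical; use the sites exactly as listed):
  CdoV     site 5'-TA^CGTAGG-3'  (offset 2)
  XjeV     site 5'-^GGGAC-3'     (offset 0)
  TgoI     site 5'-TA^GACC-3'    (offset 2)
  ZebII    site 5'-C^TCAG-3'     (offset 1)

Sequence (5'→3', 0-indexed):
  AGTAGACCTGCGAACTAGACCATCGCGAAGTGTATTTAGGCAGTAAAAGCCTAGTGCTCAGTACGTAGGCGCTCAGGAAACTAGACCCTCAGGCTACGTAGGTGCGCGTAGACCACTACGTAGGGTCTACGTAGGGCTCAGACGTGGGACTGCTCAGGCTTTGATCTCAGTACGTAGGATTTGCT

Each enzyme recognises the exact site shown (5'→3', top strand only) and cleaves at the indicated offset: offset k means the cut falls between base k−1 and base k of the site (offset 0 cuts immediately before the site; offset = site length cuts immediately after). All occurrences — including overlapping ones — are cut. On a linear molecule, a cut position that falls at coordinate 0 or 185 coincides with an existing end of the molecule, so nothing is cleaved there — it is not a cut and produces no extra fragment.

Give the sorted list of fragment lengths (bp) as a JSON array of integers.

Site scan:
  CdoV (TACGTAGG, off=2): starts [61, 94, 116, 127, 170] → cuts [63, 96, 118, 129, 172]
  XjeV (GGGAC, off=0): starts [145] → cuts [145]
  TgoI (TAGACC, off=2): starts [2, 15, 81, 108] → cuts [4, 17, 83, 110]
  ZebII (CTCAG, off=1): starts [56, 71, 87, 136, 152, 165] → cuts [57, 72, 88, 137, 153, 166]

Pooled cuts: [4, 17, 57, 63, 72, 83, 88, 96, 110, 118, 129, 137, 145, 153, 166, 172]

Fragment lengths:
  [0,4): 4 bp
  [4,17): 13 bp
  [17,57): 40 bp
  [57,63): 6 bp
  [63,72): 9 bp
  [72,83): 11 bp
  [83,88): 5 bp
  [88,96): 8 bp
  [96,110): 14 bp
  [110,118): 8 bp
  [118,129): 11 bp
  [129,137): 8 bp
  [137,145): 8 bp
  [145,153): 8 bp
  [153,166): 13 bp
  [166,172): 6 bp
  [172,185): 13 bp

[4,5,6,6,8,8,8,8,8,9,11,11,13,13,13,14,40]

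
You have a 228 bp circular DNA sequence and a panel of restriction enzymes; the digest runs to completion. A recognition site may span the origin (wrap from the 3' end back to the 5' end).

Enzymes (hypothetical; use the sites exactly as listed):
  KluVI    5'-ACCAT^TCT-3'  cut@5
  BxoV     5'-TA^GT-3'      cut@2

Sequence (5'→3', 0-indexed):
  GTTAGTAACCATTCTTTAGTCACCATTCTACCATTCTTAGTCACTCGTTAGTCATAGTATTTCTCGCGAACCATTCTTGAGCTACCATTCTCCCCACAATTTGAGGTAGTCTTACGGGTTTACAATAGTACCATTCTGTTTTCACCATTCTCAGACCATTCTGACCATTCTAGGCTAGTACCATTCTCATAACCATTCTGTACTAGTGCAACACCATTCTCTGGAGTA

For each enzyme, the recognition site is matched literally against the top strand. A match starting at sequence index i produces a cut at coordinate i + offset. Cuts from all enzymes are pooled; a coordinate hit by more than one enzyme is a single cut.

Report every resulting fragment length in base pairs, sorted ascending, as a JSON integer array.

Site scan:
  KluVI ACCATTCT/5: at [7, 21, 29, 69, 83, 129, 143, 154, 163, 179, 191, 212] ⇒ [12, 26, 34, 74, 88, 134, 148, 159, 168, 184, 196, 217]
  BxoV TAGT/2: at [2, 16, 37, 48, 54, 106, 125, 175, 203, 226] ⇒ [0, 4, 18, 39, 50, 56, 108, 127, 177, 205]

All cut coordinates (distinct, sorted): [0, 4, 12, 18, 26, 34, 39, 50, 56, 74, 88, 108, 127, 134, 148, 159, 168, 177, 184, 196, 205, 217]

Fragments:
  0→4: 4 bp
  4→12: 8 bp
  12→18: 6 bp
  18→26: 8 bp
  26→34: 8 bp
  34→39: 5 bp
  39→50: 11 bp
  50→56: 6 bp
  56→74: 18 bp
  74→88: 14 bp
  88→108: 20 bp
  108→127: 19 bp
  127→134: 7 bp
  134→148: 14 bp
  148→159: 11 bp
  159→168: 9 bp
  168→177: 9 bp
  177→184: 7 bp
  184→196: 12 bp
  196→205: 9 bp
  205→217: 12 bp
  217→0 (wrap): 228-217+0 = 11 bp

[4,5,6,6,7,7,8,8,8,9,9,9,11,11,11,12,12,14,14,18,19,20]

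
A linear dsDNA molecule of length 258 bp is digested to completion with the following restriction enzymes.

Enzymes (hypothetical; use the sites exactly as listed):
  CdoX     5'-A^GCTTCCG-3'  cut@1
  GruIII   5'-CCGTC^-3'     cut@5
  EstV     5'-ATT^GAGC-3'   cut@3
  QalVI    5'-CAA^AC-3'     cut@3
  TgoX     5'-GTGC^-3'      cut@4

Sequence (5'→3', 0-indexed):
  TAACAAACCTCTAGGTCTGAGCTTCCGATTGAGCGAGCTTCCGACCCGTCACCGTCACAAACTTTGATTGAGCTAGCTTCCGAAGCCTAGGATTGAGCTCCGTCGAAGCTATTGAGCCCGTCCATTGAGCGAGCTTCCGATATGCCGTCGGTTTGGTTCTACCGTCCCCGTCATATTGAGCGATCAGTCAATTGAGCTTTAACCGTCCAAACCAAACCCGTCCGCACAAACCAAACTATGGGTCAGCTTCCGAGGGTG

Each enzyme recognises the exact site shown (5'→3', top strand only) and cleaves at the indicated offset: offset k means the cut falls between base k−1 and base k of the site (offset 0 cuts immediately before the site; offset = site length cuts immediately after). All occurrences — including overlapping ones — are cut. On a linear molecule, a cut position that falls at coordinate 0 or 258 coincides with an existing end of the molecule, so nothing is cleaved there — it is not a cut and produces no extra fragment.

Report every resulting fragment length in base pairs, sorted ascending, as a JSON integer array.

[3,4,4,5,5,5,6,6,6,6,6,6,7,7,9,9,9,10,10,11,13,14,14,14,16,17,17,19]

Scan for sites:
  CdoX AGCTTCCG/1: at [19, 35, 74, 131, 244] ⇒ [20, 36, 75, 132, 245]
  GruIII CCGTC/5: at [45, 51, 99, 117, 144, 161, 167, 202, 217] ⇒ [50, 56, 104, 122, 149, 166, 172, 207, 222]
  EstV ATTGAGC/3: at [27, 66, 91, 110, 123, 174, 190] ⇒ [30, 69, 94, 113, 126, 177, 193]
  QalVI CAAAC/3: at [3, 57, 207, 212, 226, 231] ⇒ [6, 60, 210, 215, 229, 234]
  TgoX (GTGC, off=4): no sites

All cut coordinates (distinct, sorted): [6, 20, 30, 36, 50, 56, 60, 69, 75, 94, 104, 113, 122, 126, 132, 149, 166, 172, 177, 193, 207, 210, 215, 222, 229, 234, 245]

Fragment lengths:
  [0,6): 6 bp
  [6,20): 14 bp
  [20,30): 10 bp
  [30,36): 6 bp
  [36,50): 14 bp
  [50,56): 6 bp
  [56,60): 4 bp
  [60,69): 9 bp
  [69,75): 6 bp
  [75,94): 19 bp
  [94,104): 10 bp
  [104,113): 9 bp
  [113,122): 9 bp
  [122,126): 4 bp
  [126,132): 6 bp
  [132,149): 17 bp
  [149,166): 17 bp
  [166,172): 6 bp
  [172,177): 5 bp
  [177,193): 16 bp
  [193,207): 14 bp
  [207,210): 3 bp
  [210,215): 5 bp
  [215,222): 7 bp
  [222,229): 7 bp
  [229,234): 5 bp
  [234,245): 11 bp
  [245,258): 13 bp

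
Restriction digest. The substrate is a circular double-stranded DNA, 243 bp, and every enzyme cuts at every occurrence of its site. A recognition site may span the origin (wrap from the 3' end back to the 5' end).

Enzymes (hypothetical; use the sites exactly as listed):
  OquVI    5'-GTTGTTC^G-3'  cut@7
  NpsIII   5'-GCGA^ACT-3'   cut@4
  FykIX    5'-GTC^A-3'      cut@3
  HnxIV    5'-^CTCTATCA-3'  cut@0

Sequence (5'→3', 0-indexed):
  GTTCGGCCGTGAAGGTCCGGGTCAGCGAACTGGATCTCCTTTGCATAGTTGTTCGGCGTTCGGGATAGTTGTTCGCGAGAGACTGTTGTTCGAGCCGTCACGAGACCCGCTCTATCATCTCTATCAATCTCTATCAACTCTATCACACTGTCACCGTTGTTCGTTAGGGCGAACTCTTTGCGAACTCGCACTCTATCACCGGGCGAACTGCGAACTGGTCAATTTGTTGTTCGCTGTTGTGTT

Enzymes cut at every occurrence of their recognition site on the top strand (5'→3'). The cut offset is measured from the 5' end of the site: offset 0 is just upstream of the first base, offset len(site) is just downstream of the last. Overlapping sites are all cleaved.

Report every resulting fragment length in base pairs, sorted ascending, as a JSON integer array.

Scan for sites:
  OquVI (GTTGTTCG, off=7): starts [47, 67, 84, 155, 225, 240] → cuts [4, 54, 74, 91, 162, 232]
  NpsIII (GCGAACT, off=4): starts [24, 168, 179, 202, 209] → cuts [28, 172, 183, 206, 213]
  FykIX (GTCA, off=3): starts [20, 96, 149, 217] → cuts [23, 99, 152, 220]
  HnxIV (CTCTATCA, off=0): starts [109, 118, 128, 137, 190] → cuts [109, 118, 128, 137, 190]

All cut coordinates (distinct, sorted): [4, 23, 28, 54, 74, 91, 99, 109, 118, 128, 137, 152, 162, 172, 183, 190, 206, 213, 220, 232]

Fragment lengths:
  4→23: 19 bp
  23→28: 5 bp
  28→54: 26 bp
  54→74: 20 bp
  74→91: 17 bp
  91→99: 8 bp
  99→109: 10 bp
  109→118: 9 bp
  118→128: 10 bp
  128→137: 9 bp
  137→152: 15 bp
  152→162: 10 bp
  162→172: 10 bp
  172→183: 11 bp
  183→190: 7 bp
  190→206: 16 bp
  206→213: 7 bp
  213→220: 7 bp
  220→232: 12 bp
  232→4 (wrap): 243-232+4 = 15 bp

[5,7,7,7,8,9,9,10,10,10,10,11,12,15,15,16,17,19,20,26]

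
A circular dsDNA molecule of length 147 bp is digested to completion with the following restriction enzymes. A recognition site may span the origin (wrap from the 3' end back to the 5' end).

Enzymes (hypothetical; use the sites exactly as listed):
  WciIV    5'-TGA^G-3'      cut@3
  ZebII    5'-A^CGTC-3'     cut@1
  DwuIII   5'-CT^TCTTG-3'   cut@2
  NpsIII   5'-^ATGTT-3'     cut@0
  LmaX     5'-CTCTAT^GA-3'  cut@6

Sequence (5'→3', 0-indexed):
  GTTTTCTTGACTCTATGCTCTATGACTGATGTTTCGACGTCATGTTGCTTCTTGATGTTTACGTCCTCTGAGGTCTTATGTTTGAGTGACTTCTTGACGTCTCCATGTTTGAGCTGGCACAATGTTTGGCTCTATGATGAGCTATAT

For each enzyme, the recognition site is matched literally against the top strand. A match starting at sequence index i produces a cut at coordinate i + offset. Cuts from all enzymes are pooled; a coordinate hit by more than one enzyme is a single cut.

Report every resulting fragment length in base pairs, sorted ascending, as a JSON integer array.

Per-enzyme occurrences:
  WciIV TGAG/3: at [68, 82, 109, 137] ⇒ [71, 85, 112, 140]
  ZebII ACGTC/1: at [36, 60, 96] ⇒ [37, 61, 97]
  DwuIII CTTCTTG/2: at [47, 89] ⇒ [49, 91]
  NpsIII ATGTT/0: at [28, 41, 54, 77, 104, 121, 145] ⇒ [28, 41, 54, 77, 104, 121, 145]
  LmaX CTCTATGA/6: at [17, 129] ⇒ [23, 135]

All cut coordinates (distinct, sorted): [23, 28, 37, 41, 49, 54, 61, 71, 77, 85, 91, 97, 104, 112, 121, 135, 140, 145]

Fragments:
  23→28: 5 bp
  28→37: 9 bp
  37→41: 4 bp
  41→49: 8 bp
  49→54: 5 bp
  54→61: 7 bp
  61→71: 10 bp
  71→77: 6 bp
  77→85: 8 bp
  85→91: 6 bp
  91→97: 6 bp
  97→104: 7 bp
  104→112: 8 bp
  112→121: 9 bp
  121→135: 14 bp
  135→140: 5 bp
  140→145: 5 bp
  145→23 (wrap): 147-145+23 = 25 bp

[4,5,5,5,5,6,6,6,7,7,8,8,8,9,9,10,14,25]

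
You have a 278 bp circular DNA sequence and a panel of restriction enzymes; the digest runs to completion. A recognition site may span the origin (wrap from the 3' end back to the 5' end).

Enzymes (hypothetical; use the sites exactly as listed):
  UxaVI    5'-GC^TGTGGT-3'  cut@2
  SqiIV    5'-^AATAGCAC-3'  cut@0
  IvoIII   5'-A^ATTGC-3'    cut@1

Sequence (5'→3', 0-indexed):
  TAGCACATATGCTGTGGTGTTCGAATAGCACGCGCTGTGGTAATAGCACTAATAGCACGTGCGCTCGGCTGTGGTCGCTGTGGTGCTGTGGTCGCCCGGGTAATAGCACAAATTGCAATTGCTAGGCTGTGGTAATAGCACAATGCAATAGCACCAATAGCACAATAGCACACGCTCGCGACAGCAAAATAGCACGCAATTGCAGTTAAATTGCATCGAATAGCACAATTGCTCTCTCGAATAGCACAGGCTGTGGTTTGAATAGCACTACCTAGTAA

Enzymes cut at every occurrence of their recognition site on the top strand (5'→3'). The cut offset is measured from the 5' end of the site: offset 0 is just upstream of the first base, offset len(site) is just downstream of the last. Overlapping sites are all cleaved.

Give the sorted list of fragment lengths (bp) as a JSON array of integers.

Per-enzyme occurrences:
  UxaVI GCTGTGGT/2: at [10, 33, 67, 76, 84, 125, 249] ⇒ [12, 35, 69, 78, 86, 127, 251]
  SqiIV AATAGCAC/0: at [23, 41, 50, 101, 133, 146, 155, 163, 187, 218, 239, 260, 276] ⇒ [23, 41, 50, 101, 133, 146, 155, 163, 187, 218, 239, 260, 276]
  IvoIII AATTGC/1: at [110, 116, 197, 208, 226] ⇒ [111, 117, 198, 209, 227]

Pooled cuts: [12, 23, 35, 41, 50, 69, 78, 86, 101, 111, 117, 127, 133, 146, 155, 163, 187, 198, 209, 218, 227, 239, 251, 260, 276]

Fragment lengths:
  12→23: 11 bp
  23→35: 12 bp
  35→41: 6 bp
  41→50: 9 bp
  50→69: 19 bp
  69→78: 9 bp
  78→86: 8 bp
  86→101: 15 bp
  101→111: 10 bp
  111→117: 6 bp
  117→127: 10 bp
  127→133: 6 bp
  133→146: 13 bp
  146→155: 9 bp
  155→163: 8 bp
  163→187: 24 bp
  187→198: 11 bp
  198→209: 11 bp
  209→218: 9 bp
  218→227: 9 bp
  227→239: 12 bp
  239→251: 12 bp
  251→260: 9 bp
  260→276: 16 bp
  276→12 (wrap): 278-276+12 = 14 bp

[6,6,6,8,8,9,9,9,9,9,9,10,10,11,11,11,12,12,12,13,14,15,16,19,24]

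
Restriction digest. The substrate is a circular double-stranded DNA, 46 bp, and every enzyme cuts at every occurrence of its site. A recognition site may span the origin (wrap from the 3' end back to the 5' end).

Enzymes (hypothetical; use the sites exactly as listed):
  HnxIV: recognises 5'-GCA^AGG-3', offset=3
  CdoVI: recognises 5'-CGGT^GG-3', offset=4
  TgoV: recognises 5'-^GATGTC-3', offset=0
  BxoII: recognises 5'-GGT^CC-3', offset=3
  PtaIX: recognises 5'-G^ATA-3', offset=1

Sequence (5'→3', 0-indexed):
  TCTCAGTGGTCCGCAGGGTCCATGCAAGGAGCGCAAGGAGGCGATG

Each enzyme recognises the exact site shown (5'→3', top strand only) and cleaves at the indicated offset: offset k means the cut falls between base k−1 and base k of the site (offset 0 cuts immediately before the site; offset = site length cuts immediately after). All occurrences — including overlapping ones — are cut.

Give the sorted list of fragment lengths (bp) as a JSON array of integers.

Site scan:
  HnxIV (GCAAGG, off=3): starts [23, 32] → cuts [26, 35]
  CdoVI (CGGTGG, off=4): no sites
  TgoV (GATGTC, off=0): starts [42] → cuts [42]
  BxoII (GGTCC, off=3): starts [7, 16] → cuts [10, 19]
  PtaIX (GATA, off=1): no sites

All cut coordinates (distinct, sorted): [10, 19, 26, 35, 42]

Fragments:
  10→19: 9 bp
  19→26: 7 bp
  26→35: 9 bp
  35→42: 7 bp
  42→10 (wrap): 46-42+10 = 14 bp

[7,7,9,9,14]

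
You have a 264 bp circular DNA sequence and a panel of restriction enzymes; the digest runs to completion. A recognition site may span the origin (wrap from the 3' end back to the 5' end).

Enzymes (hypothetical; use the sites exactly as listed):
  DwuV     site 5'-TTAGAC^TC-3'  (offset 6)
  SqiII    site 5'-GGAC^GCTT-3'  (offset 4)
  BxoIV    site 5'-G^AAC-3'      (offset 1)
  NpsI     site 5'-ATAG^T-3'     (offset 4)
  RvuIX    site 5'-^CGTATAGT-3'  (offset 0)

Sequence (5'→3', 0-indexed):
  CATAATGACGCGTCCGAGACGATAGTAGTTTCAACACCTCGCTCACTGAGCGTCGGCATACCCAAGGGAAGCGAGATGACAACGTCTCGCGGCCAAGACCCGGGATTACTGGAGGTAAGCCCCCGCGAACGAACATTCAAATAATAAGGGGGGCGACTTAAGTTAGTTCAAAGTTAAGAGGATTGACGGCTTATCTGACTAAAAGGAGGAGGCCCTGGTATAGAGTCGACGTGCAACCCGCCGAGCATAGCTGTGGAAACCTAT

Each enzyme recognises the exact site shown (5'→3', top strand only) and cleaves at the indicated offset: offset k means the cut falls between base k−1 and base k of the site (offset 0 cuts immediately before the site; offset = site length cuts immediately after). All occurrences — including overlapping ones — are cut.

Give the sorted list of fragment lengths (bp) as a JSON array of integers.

Scan for sites:
  DwuV (TTAGACTC, off=6): no sites
  SqiII (GGACGCTT, off=4): no sites
  BxoIV (GAAC, off=1): starts [126, 130] → cuts [127, 131]
  NpsI (ATAGT, off=4): starts [21] → cuts [25]
  RvuIX (CGTATAGT, off=0): no sites

All cut coordinates (distinct, sorted): [25, 127, 131]

Fragment lengths:
  25→127: 102 bp
  127→131: 4 bp
  131→25 (wrap): 264-131+25 = 158 bp

[4,102,158]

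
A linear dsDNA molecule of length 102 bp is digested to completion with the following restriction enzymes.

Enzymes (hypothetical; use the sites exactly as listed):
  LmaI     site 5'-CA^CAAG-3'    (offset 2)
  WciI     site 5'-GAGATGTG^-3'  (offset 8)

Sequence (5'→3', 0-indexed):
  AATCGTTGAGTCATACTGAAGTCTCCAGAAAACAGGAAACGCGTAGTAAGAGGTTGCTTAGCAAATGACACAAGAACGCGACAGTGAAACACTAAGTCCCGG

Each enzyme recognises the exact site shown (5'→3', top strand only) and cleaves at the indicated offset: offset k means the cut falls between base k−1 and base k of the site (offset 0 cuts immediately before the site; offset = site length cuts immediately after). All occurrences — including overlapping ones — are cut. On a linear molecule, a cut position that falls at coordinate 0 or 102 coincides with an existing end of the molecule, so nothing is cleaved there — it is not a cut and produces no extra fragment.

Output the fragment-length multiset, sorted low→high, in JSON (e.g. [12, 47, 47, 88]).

[32,70]

Site scan:
  LmaI CACAAG/2: at [68] ⇒ [70]
  WciI (GAGATGTG, off=8): no sites

Pooled cuts: [70]

Fragments:
  [0,70): 70 bp
  [70,102): 32 bp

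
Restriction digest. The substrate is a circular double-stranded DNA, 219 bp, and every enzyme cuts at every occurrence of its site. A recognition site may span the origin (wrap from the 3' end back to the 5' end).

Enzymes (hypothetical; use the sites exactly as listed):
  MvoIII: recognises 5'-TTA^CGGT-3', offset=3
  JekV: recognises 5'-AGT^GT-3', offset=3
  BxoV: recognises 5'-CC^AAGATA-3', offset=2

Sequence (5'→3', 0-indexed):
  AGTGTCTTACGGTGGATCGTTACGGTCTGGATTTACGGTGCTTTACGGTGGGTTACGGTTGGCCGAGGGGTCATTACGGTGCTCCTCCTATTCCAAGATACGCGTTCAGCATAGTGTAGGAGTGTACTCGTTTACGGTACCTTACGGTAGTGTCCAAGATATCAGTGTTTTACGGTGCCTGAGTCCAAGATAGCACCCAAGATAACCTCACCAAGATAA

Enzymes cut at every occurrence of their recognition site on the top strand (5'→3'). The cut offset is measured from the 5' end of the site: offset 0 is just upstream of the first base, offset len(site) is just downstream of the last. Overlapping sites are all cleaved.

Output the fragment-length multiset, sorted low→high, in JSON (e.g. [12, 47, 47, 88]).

Site scan:
  MvoIII (TTACGGT, off=3): starts [6, 19, 32, 42, 52, 73, 131, 141, 169] → cuts [9, 22, 35, 45, 55, 76, 134, 144, 172]
  JekV (AGTGT, off=3): starts [0, 112, 120, 148, 163] → cuts [3, 115, 123, 151, 166]
  BxoV (CCAAGATA, off=2): starts [92, 153, 184, 196, 210] → cuts [94, 155, 186, 198, 212]

All cut coordinates (distinct, sorted): [3, 9, 22, 35, 45, 55, 76, 94, 115, 123, 134, 144, 151, 155, 166, 172, 186, 198, 212]

Fragment lengths:
  3→9: 6 bp
  9→22: 13 bp
  22→35: 13 bp
  35→45: 10 bp
  45→55: 10 bp
  55→76: 21 bp
  76→94: 18 bp
  94→115: 21 bp
  115→123: 8 bp
  123→134: 11 bp
  134→144: 10 bp
  144→151: 7 bp
  151→155: 4 bp
  155→166: 11 bp
  166→172: 6 bp
  172→186: 14 bp
  186→198: 12 bp
  198→212: 14 bp
  212→3 (wrap): 219-212+3 = 10 bp

[4,6,6,7,8,10,10,10,10,11,11,12,13,13,14,14,18,21,21]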